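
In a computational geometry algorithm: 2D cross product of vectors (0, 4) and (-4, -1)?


u x v = u_x*v_y - u_y*v_x = 0*(-1) - 4*(-4)
= 0 - (-16) = 16

16


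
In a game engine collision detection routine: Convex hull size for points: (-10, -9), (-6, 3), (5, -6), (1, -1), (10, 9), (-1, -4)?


Convex hull vertices (CCW): (-10, -9), (5, -6), (10, 9), (-6, 3)
Count = 4

4


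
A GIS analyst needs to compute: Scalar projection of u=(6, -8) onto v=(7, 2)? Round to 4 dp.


u.v = 26, |v| = sqrt(53) = 7.2801
Scalar projection = u.v / |v| = 26 / sqrt(53) = 3.5714

3.5714


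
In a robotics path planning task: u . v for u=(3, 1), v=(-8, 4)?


u . v = u_x*v_x + u_y*v_y = 3*(-8) + 1*4
= (-24) + 4 = -20

-20


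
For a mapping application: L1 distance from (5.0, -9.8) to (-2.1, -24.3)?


|5-(-2.1)| + |(-9.8)-(-24.3)| = 7.1 + 14.5 = 21.6

21.6


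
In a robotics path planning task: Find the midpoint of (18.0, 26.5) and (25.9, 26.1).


M = ((18+25.9)/2, (26.5+26.1)/2)
= (21.95, 26.3)

(21.95, 26.3)


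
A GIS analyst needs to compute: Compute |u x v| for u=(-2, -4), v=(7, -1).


|u x v| = |(-2)*(-1) - (-4)*7|
= |2 - (-28)| = 30

30


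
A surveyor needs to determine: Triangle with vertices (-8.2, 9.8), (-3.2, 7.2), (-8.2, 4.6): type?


Side lengths squared: AB^2=31.76, BC^2=31.76, CA^2=27.04
Sorted: [27.04, 31.76, 31.76]
By sides: Isosceles, By angles: Acute

Isosceles, Acute


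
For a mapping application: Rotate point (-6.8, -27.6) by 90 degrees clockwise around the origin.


90° CW: (x,y) -> (y, -x)
(-6.8,-27.6) -> (-27.6, 6.8)

(-27.6, 6.8)


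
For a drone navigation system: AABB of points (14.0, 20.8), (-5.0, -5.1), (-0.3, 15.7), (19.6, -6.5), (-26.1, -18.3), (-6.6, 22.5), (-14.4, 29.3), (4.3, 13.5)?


x range: [-26.1, 19.6]
y range: [-18.3, 29.3]
Bounding box: (-26.1,-18.3) to (19.6,29.3)

(-26.1,-18.3) to (19.6,29.3)


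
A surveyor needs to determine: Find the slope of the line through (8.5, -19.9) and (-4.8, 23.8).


slope = (y2-y1)/(x2-x1) = (23.8-(-19.9))/((-4.8)-8.5) = 43.7/(-13.3) = -3.2857

-3.2857


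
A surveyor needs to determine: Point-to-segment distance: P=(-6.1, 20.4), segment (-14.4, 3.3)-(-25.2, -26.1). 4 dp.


Project P onto AB: t = 0 (clamped to [0,1])
Closest point on segment: (-14.4, 3.3)
Distance: 19.0079

19.0079


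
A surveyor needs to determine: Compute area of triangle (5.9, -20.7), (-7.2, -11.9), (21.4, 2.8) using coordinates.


Area = |x_A(y_B-y_C) + x_B(y_C-y_A) + x_C(y_A-y_B)|/2
= |(-86.73) + (-169.2) + (-188.32)|/2
= 444.25/2 = 222.125

222.125


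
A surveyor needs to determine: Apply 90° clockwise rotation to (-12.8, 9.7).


90° CW: (x,y) -> (y, -x)
(-12.8,9.7) -> (9.7, 12.8)

(9.7, 12.8)


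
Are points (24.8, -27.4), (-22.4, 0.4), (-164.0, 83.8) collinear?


Cross product: ((-22.4)-24.8)*(83.8-(-27.4)) - (0.4-(-27.4))*((-164)-24.8)
= 0

Yes, collinear


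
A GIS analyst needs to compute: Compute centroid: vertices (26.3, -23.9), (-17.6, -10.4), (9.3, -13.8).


Centroid = ((x_A+x_B+x_C)/3, (y_A+y_B+y_C)/3)
= ((26.3+(-17.6)+9.3)/3, ((-23.9)+(-10.4)+(-13.8))/3)
= (6, -16.0333)

(6, -16.0333)


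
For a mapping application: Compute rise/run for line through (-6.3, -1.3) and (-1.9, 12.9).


slope = (y2-y1)/(x2-x1) = (12.9-(-1.3))/((-1.9)-(-6.3)) = 14.2/4.4 = 3.2273

3.2273


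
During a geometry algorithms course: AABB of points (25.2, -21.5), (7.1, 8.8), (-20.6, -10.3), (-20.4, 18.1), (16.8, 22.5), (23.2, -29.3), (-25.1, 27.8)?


x range: [-25.1, 25.2]
y range: [-29.3, 27.8]
Bounding box: (-25.1,-29.3) to (25.2,27.8)

(-25.1,-29.3) to (25.2,27.8)


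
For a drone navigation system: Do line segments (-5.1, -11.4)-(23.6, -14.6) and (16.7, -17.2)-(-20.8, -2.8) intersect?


Cross products: d1=96.42, d2=-196.86, d3=-96.7, d4=196.58
d1*d2 < 0 and d3*d4 < 0? yes

Yes, they intersect


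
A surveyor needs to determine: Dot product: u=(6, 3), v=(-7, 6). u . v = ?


u . v = u_x*v_x + u_y*v_y = 6*(-7) + 3*6
= (-42) + 18 = -24

-24


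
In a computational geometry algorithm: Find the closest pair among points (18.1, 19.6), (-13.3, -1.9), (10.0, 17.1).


d(P0,P1) = 38.0554, d(P0,P2) = 8.477, d(P1,P2) = 30.0648
Closest: P0 and P2

Closest pair: (18.1, 19.6) and (10.0, 17.1), distance = 8.477


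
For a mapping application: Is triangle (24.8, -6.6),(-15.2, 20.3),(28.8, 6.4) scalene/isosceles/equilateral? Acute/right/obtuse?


Side lengths squared: AB^2=2323.61, BC^2=2129.21, CA^2=185
Sorted: [185, 2129.21, 2323.61]
By sides: Scalene, By angles: Obtuse

Scalene, Obtuse


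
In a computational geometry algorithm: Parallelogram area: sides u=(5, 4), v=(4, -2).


|u x v| = |5*(-2) - 4*4|
= |(-10) - 16| = 26

26


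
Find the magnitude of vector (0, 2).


|u| = sqrt(0^2 + 2^2) = sqrt(4) = 2

2


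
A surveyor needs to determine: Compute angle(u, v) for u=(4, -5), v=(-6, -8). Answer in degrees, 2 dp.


u.v = 16, |u| = sqrt(41) = 6.4031, |v| = sqrt(100) = 10
cos(theta) = u.v/(|u||v|) = 16/sqrt(4100) = 0.249878
theta = acos(0.249878) = 75.53 degrees

75.53 degrees


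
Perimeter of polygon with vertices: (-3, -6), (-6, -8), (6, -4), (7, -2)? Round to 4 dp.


Sides: (-3, -6)->(-6, -8): sqrt(13) = 3.605551, (-6, -8)->(6, -4): sqrt(160) = 12.649111, (6, -4)->(7, -2): sqrt(5) = 2.236068, (7, -2)->(-3, -6): sqrt(116) = 10.77033
Sum = 29.26106
Perimeter = 29.2611

29.2611


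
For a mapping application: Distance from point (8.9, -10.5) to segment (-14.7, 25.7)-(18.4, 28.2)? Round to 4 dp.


Project P onto AB: t = 0.6268 (clamped to [0,1])
Closest point on segment: (6.0475, 27.267)
Distance: 37.8746

37.8746


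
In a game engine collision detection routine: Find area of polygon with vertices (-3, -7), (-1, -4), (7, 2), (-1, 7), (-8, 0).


Shoelace sum: ((-3)*(-4) - (-1)*(-7)) + ((-1)*2 - 7*(-4)) + (7*7 - (-1)*2) + ((-1)*0 - (-8)*7) + ((-8)*(-7) - (-3)*0)
= 194
Area = |194|/2 = 97

97


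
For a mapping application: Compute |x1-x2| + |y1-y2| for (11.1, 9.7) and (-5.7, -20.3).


|11.1-(-5.7)| + |9.7-(-20.3)| = 16.8 + 30 = 46.8

46.8


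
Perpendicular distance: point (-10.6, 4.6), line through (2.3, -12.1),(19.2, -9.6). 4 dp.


|cross product| = 314.48
|line direction| = sqrt(291.86) = 17.0839
Distance = 314.48/sqrt(291.86) = 18.408

18.408


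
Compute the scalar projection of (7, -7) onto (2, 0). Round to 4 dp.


u.v = 14, |v| = sqrt(4) = 2
Scalar projection = u.v / |v| = 14 / sqrt(4) = 7

7


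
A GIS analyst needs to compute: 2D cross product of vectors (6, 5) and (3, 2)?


u x v = u_x*v_y - u_y*v_x = 6*2 - 5*3
= 12 - 15 = -3

-3


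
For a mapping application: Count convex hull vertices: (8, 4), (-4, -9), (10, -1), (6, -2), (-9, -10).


Convex hull vertices (CCW): (-9, -10), (-4, -9), (10, -1), (8, 4)
Count = 4

4


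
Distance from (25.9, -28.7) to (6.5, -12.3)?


dx=-19.4, dy=16.4
d^2 = (-19.4)^2 + 16.4^2 = 645.32
d = sqrt(645.32) = 25.4031

25.4031


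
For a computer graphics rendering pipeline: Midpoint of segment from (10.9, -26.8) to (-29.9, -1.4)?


M = ((10.9+(-29.9))/2, ((-26.8)+(-1.4))/2)
= (-9.5, -14.1)

(-9.5, -14.1)


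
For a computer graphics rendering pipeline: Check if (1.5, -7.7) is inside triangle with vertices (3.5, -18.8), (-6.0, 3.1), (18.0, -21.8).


Cross products: AB x AP = -61.65, BC x BP = -72.45, CA x CP = -154.95
All same sign? yes

Yes, inside


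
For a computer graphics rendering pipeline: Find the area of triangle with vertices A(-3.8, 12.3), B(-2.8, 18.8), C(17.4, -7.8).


Area = |x_A(y_B-y_C) + x_B(y_C-y_A) + x_C(y_A-y_B)|/2
= |(-101.08) + 56.28 + (-113.1)|/2
= 157.9/2 = 78.95

78.95


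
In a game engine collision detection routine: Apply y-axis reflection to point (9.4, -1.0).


Reflection over y-axis: (x,y) -> (-x,y)
(9.4, -1) -> (-9.4, -1)

(-9.4, -1)


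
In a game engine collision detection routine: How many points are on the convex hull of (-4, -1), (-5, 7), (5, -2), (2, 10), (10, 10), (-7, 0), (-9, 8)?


Convex hull vertices (CCW): (-9, 8), (-7, 0), (-4, -1), (5, -2), (10, 10), (2, 10)
Count = 6

6


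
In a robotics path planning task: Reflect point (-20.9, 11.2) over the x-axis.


Reflection over x-axis: (x,y) -> (x,-y)
(-20.9, 11.2) -> (-20.9, -11.2)

(-20.9, -11.2)


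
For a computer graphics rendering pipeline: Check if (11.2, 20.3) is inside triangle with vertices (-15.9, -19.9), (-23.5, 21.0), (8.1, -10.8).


Cross products: AB x AP = -1413.91, BC x BP = 1081.34, CA x CP = -718.19
All same sign? no

No, outside


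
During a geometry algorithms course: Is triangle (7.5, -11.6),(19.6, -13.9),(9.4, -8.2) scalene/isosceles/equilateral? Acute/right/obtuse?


Side lengths squared: AB^2=151.7, BC^2=136.53, CA^2=15.17
Sorted: [15.17, 136.53, 151.7]
By sides: Scalene, By angles: Right

Scalene, Right


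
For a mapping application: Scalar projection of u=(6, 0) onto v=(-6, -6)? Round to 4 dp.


u.v = -36, |v| = sqrt(72) = 8.4853
Scalar projection = u.v / |v| = -36 / sqrt(72) = -4.2426

-4.2426


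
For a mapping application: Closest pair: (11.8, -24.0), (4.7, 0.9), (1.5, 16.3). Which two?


d(P0,P1) = 25.8925, d(P0,P2) = 41.5954, d(P1,P2) = 15.729
Closest: P1 and P2

Closest pair: (4.7, 0.9) and (1.5, 16.3), distance = 15.729


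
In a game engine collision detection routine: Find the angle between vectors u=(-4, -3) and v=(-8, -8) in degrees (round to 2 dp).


u.v = 56, |u| = sqrt(25) = 5, |v| = sqrt(128) = 11.3137
cos(theta) = u.v/(|u||v|) = 56/sqrt(3200) = 0.989949
theta = acos(0.989949) = 8.13 degrees

8.13 degrees


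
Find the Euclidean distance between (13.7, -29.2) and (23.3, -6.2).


dx=9.6, dy=23
d^2 = 9.6^2 + 23^2 = 621.16
d = sqrt(621.16) = 24.9231

24.9231


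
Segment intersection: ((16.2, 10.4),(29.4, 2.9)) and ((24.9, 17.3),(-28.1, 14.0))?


Cross products: d1=336.99, d2=778.05, d3=156.33, d4=-284.73
d1*d2 < 0 and d3*d4 < 0? no

No, they don't intersect


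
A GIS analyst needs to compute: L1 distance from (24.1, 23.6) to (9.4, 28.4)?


|24.1-9.4| + |23.6-28.4| = 14.7 + 4.8 = 19.5

19.5


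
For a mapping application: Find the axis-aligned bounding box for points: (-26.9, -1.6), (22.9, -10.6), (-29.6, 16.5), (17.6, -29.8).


x range: [-29.6, 22.9]
y range: [-29.8, 16.5]
Bounding box: (-29.6,-29.8) to (22.9,16.5)

(-29.6,-29.8) to (22.9,16.5)


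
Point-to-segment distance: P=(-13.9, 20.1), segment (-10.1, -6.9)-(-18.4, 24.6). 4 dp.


Project P onto AB: t = 0.8312 (clamped to [0,1])
Closest point on segment: (-16.9991, 19.2834)
Distance: 3.2049

3.2049


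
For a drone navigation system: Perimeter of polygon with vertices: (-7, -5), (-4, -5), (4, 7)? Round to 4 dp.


Sides: (-7, -5)->(-4, -5): sqrt(9) = 3, (-4, -5)->(4, 7): sqrt(208) = 14.422205, (4, 7)->(-7, -5): sqrt(265) = 16.278821
Sum = 33.701026
Perimeter = 33.701

33.701


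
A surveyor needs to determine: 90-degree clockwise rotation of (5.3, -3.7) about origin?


90° CW: (x,y) -> (y, -x)
(5.3,-3.7) -> (-3.7, -5.3)

(-3.7, -5.3)


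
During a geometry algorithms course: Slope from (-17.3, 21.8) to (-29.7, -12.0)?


slope = (y2-y1)/(x2-x1) = ((-12)-21.8)/((-29.7)-(-17.3)) = (-33.8)/(-12.4) = 2.7258

2.7258


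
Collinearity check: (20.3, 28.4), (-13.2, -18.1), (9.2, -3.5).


Cross product: ((-13.2)-20.3)*((-3.5)-28.4) - ((-18.1)-28.4)*(9.2-20.3)
= 552.5

No, not collinear


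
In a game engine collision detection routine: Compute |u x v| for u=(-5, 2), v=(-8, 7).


|u x v| = |(-5)*7 - 2*(-8)|
= |(-35) - (-16)| = 19

19


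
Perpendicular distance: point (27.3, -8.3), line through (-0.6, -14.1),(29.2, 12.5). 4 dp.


|cross product| = 569.3
|line direction| = sqrt(1595.6) = 39.945
Distance = 569.3/sqrt(1595.6) = 14.2521

14.2521


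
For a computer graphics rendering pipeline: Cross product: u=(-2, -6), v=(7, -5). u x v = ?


u x v = u_x*v_y - u_y*v_x = (-2)*(-5) - (-6)*7
= 10 - (-42) = 52

52


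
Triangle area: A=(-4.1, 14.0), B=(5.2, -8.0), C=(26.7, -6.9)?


Area = |x_A(y_B-y_C) + x_B(y_C-y_A) + x_C(y_A-y_B)|/2
= |4.51 + (-108.68) + 587.4|/2
= 483.23/2 = 241.615

241.615


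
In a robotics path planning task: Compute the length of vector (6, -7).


|u| = sqrt(6^2 + (-7)^2) = sqrt(85) = 9.2195

9.2195


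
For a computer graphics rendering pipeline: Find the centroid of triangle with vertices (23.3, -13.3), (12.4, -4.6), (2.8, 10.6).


Centroid = ((x_A+x_B+x_C)/3, (y_A+y_B+y_C)/3)
= ((23.3+12.4+2.8)/3, ((-13.3)+(-4.6)+10.6)/3)
= (12.8333, -2.4333)

(12.8333, -2.4333)


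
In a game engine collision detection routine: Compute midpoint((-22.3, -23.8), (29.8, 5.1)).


M = (((-22.3)+29.8)/2, ((-23.8)+5.1)/2)
= (3.75, -9.35)

(3.75, -9.35)


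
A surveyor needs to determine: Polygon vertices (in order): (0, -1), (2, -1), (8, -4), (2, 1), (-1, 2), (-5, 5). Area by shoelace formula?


Shoelace sum: (0*(-1) - 2*(-1)) + (2*(-4) - 8*(-1)) + (8*1 - 2*(-4)) + (2*2 - (-1)*1) + ((-1)*5 - (-5)*2) + ((-5)*(-1) - 0*5)
= 33
Area = |33|/2 = 16.5

16.5


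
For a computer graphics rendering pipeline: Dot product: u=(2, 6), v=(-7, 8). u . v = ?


u . v = u_x*v_x + u_y*v_y = 2*(-7) + 6*8
= (-14) + 48 = 34

34


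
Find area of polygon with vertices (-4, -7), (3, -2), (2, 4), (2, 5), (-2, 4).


Shoelace sum: ((-4)*(-2) - 3*(-7)) + (3*4 - 2*(-2)) + (2*5 - 2*4) + (2*4 - (-2)*5) + ((-2)*(-7) - (-4)*4)
= 95
Area = |95|/2 = 47.5

47.5


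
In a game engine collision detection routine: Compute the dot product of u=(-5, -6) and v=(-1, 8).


u . v = u_x*v_x + u_y*v_y = (-5)*(-1) + (-6)*8
= 5 + (-48) = -43

-43


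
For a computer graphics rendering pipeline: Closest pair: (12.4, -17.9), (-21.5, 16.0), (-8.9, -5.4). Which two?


d(P0,P1) = 47.9418, d(P0,P2) = 24.697, d(P1,P2) = 24.8338
Closest: P0 and P2

Closest pair: (12.4, -17.9) and (-8.9, -5.4), distance = 24.697


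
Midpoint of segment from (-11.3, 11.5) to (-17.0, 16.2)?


M = (((-11.3)+(-17))/2, (11.5+16.2)/2)
= (-14.15, 13.85)

(-14.15, 13.85)


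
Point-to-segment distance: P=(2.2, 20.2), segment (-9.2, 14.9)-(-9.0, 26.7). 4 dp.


Project P onto AB: t = 0.4654 (clamped to [0,1])
Closest point on segment: (-9.1069, 20.3916)
Distance: 11.3085

11.3085


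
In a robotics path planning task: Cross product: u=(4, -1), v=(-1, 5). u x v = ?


u x v = u_x*v_y - u_y*v_x = 4*5 - (-1)*(-1)
= 20 - 1 = 19

19


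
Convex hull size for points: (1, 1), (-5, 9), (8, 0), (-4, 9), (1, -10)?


Convex hull vertices (CCW): (-5, 9), (1, -10), (8, 0), (-4, 9)
Count = 4

4


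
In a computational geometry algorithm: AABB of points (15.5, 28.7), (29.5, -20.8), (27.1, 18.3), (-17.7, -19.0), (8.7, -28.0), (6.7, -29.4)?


x range: [-17.7, 29.5]
y range: [-29.4, 28.7]
Bounding box: (-17.7,-29.4) to (29.5,28.7)

(-17.7,-29.4) to (29.5,28.7)


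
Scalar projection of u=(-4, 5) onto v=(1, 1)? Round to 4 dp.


u.v = 1, |v| = sqrt(2) = 1.4142
Scalar projection = u.v / |v| = 1 / sqrt(2) = 0.7071

0.7071


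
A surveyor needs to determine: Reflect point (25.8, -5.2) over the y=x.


Reflection over y=x: (x,y) -> (y,x)
(25.8, -5.2) -> (-5.2, 25.8)

(-5.2, 25.8)


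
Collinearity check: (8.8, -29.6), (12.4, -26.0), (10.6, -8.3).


Cross product: (12.4-8.8)*((-8.3)-(-29.6)) - ((-26)-(-29.6))*(10.6-8.8)
= 70.2

No, not collinear


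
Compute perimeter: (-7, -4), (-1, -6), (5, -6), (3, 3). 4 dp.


Sides: (-7, -4)->(-1, -6): sqrt(40) = 6.324555, (-1, -6)->(5, -6): sqrt(36) = 6, (5, -6)->(3, 3): sqrt(85) = 9.219544, (3, 3)->(-7, -4): sqrt(149) = 12.206556
Sum = 33.750655
Perimeter = 33.7507

33.7507


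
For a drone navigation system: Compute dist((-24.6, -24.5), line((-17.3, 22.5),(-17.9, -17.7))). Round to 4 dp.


|cross product| = 265.26
|line direction| = sqrt(1616.4) = 40.2045
Distance = 265.26/sqrt(1616.4) = 6.5978

6.5978


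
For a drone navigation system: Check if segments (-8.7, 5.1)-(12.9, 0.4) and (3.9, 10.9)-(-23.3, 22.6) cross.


Cross products: d1=305.18, d2=180.3, d3=184.5, d4=309.38
d1*d2 < 0 and d3*d4 < 0? no

No, they don't intersect


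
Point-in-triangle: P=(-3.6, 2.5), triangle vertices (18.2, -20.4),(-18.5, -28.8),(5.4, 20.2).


Cross products: AB x AP = -1023.55, BC x BP = 17.97, CA x CP = -591.96
All same sign? no

No, outside


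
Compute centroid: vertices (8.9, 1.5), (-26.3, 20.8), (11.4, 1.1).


Centroid = ((x_A+x_B+x_C)/3, (y_A+y_B+y_C)/3)
= ((8.9+(-26.3)+11.4)/3, (1.5+20.8+1.1)/3)
= (-2, 7.8)

(-2, 7.8)


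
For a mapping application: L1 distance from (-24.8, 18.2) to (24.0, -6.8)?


|(-24.8)-24| + |18.2-(-6.8)| = 48.8 + 25 = 73.8

73.8


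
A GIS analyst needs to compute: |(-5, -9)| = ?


|u| = sqrt((-5)^2 + (-9)^2) = sqrt(106) = 10.2956

10.2956


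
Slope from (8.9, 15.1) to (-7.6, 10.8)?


slope = (y2-y1)/(x2-x1) = (10.8-15.1)/((-7.6)-8.9) = (-4.3)/(-16.5) = 0.2606

0.2606


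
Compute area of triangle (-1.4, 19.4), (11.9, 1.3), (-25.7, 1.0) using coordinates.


Area = |x_A(y_B-y_C) + x_B(y_C-y_A) + x_C(y_A-y_B)|/2
= |(-0.42) + (-218.96) + (-465.17)|/2
= 684.55/2 = 342.275

342.275


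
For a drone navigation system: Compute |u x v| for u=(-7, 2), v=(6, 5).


|u x v| = |(-7)*5 - 2*6|
= |(-35) - 12| = 47

47


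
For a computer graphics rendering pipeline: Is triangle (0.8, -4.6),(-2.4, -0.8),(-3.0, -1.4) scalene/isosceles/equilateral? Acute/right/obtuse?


Side lengths squared: AB^2=24.68, BC^2=0.72, CA^2=24.68
Sorted: [0.72, 24.68, 24.68]
By sides: Isosceles, By angles: Acute

Isosceles, Acute


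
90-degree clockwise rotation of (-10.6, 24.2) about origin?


90° CW: (x,y) -> (y, -x)
(-10.6,24.2) -> (24.2, 10.6)

(24.2, 10.6)


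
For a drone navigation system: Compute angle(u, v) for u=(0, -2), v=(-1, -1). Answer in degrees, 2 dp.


u.v = 2, |u| = sqrt(4) = 2, |v| = sqrt(2) = 1.4142
cos(theta) = u.v/(|u||v|) = 2/sqrt(8) = 0.707107
theta = acos(0.707107) = 45 degrees

45 degrees


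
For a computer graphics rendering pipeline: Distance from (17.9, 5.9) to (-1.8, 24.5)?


dx=-19.7, dy=18.6
d^2 = (-19.7)^2 + 18.6^2 = 734.05
d = sqrt(734.05) = 27.0934

27.0934


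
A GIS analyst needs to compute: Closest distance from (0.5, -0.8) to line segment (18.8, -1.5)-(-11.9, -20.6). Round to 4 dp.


Project P onto AB: t = 0.4195 (clamped to [0,1])
Closest point on segment: (5.9207, -9.5129)
Distance: 10.2615

10.2615


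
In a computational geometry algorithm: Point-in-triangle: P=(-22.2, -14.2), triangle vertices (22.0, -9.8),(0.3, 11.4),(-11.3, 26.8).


Cross products: AB x AP = 1032.52, BC x BP = 643.46, CA x CP = -1764.24
All same sign? no

No, outside


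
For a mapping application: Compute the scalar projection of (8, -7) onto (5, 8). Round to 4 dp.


u.v = -16, |v| = sqrt(89) = 9.434
Scalar projection = u.v / |v| = -16 / sqrt(89) = -1.696

-1.696


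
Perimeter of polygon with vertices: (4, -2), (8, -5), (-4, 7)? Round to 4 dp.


Sides: (4, -2)->(8, -5): sqrt(25) = 5, (8, -5)->(-4, 7): sqrt(288) = 16.970563, (-4, 7)->(4, -2): sqrt(145) = 12.041595
Sum = 34.012158
Perimeter = 34.0122

34.0122


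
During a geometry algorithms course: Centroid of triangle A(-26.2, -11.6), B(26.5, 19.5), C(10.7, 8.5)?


Centroid = ((x_A+x_B+x_C)/3, (y_A+y_B+y_C)/3)
= (((-26.2)+26.5+10.7)/3, ((-11.6)+19.5+8.5)/3)
= (3.6667, 5.4667)

(3.6667, 5.4667)


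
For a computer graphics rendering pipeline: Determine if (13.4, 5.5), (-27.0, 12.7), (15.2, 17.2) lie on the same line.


Cross product: ((-27)-13.4)*(17.2-5.5) - (12.7-5.5)*(15.2-13.4)
= -485.64

No, not collinear


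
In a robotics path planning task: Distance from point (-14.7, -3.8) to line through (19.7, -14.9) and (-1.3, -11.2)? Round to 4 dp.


|cross product| = 105.82
|line direction| = sqrt(454.69) = 21.3235
Distance = 105.82/sqrt(454.69) = 4.9626

4.9626


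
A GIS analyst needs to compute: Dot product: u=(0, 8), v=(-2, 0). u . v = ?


u . v = u_x*v_x + u_y*v_y = 0*(-2) + 8*0
= 0 + 0 = 0

0


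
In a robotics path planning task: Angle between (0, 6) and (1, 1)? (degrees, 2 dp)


u.v = 6, |u| = sqrt(36) = 6, |v| = sqrt(2) = 1.4142
cos(theta) = u.v/(|u||v|) = 6/sqrt(72) = 0.707107
theta = acos(0.707107) = 45 degrees

45 degrees


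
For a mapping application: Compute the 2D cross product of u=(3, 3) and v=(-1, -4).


u x v = u_x*v_y - u_y*v_x = 3*(-4) - 3*(-1)
= (-12) - (-3) = -9

-9


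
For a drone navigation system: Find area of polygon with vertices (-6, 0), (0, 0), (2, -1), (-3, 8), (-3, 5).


Shoelace sum: ((-6)*0 - 0*0) + (0*(-1) - 2*0) + (2*8 - (-3)*(-1)) + ((-3)*5 - (-3)*8) + ((-3)*0 - (-6)*5)
= 52
Area = |52|/2 = 26

26


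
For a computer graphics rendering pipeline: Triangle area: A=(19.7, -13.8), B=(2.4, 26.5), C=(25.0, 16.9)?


Area = |x_A(y_B-y_C) + x_B(y_C-y_A) + x_C(y_A-y_B)|/2
= |189.12 + 73.68 + (-1007.5)|/2
= 744.7/2 = 372.35

372.35


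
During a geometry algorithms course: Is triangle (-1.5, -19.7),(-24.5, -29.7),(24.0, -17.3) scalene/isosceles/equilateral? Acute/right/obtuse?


Side lengths squared: AB^2=629, BC^2=2506.01, CA^2=656.01
Sorted: [629, 656.01, 2506.01]
By sides: Scalene, By angles: Obtuse

Scalene, Obtuse


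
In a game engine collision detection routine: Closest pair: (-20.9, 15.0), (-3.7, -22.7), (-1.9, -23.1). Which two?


d(P0,P1) = 41.4383, d(P0,P2) = 42.5748, d(P1,P2) = 1.8439
Closest: P1 and P2

Closest pair: (-3.7, -22.7) and (-1.9, -23.1), distance = 1.8439


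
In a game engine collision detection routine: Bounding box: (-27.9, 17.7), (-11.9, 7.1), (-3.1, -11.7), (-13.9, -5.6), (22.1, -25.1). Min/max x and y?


x range: [-27.9, 22.1]
y range: [-25.1, 17.7]
Bounding box: (-27.9,-25.1) to (22.1,17.7)

(-27.9,-25.1) to (22.1,17.7)


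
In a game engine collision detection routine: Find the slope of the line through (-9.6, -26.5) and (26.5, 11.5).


slope = (y2-y1)/(x2-x1) = (11.5-(-26.5))/(26.5-(-9.6)) = 38/36.1 = 1.0526

1.0526


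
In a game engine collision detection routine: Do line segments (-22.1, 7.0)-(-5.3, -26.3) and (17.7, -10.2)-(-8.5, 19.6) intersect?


Cross products: d1=735.4, d2=1107.22, d3=1036.38, d4=664.56
d1*d2 < 0 and d3*d4 < 0? no

No, they don't intersect


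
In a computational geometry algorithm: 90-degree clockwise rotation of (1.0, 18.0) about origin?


90° CW: (x,y) -> (y, -x)
(1,18) -> (18, -1)

(18, -1)


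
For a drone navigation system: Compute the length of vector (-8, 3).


|u| = sqrt((-8)^2 + 3^2) = sqrt(73) = 8.544

8.544


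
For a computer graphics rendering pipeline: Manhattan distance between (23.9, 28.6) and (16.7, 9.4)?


|23.9-16.7| + |28.6-9.4| = 7.2 + 19.2 = 26.4

26.4


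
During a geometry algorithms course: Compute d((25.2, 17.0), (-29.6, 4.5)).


dx=-54.8, dy=-12.5
d^2 = (-54.8)^2 + (-12.5)^2 = 3159.29
d = sqrt(3159.29) = 56.2076

56.2076


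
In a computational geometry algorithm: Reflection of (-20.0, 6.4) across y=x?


Reflection over y=x: (x,y) -> (y,x)
(-20, 6.4) -> (6.4, -20)

(6.4, -20)


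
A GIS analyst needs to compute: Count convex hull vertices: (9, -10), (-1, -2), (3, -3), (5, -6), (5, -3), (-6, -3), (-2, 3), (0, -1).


Convex hull vertices (CCW): (-6, -3), (9, -10), (5, -3), (-2, 3)
Count = 4

4


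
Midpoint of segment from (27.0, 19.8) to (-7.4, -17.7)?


M = ((27+(-7.4))/2, (19.8+(-17.7))/2)
= (9.8, 1.05)

(9.8, 1.05)


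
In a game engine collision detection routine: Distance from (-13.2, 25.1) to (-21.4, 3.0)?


dx=-8.2, dy=-22.1
d^2 = (-8.2)^2 + (-22.1)^2 = 555.65
d = sqrt(555.65) = 23.5722

23.5722


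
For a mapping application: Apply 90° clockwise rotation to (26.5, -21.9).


90° CW: (x,y) -> (y, -x)
(26.5,-21.9) -> (-21.9, -26.5)

(-21.9, -26.5)


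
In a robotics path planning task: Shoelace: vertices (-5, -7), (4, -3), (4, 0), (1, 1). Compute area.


Shoelace sum: ((-5)*(-3) - 4*(-7)) + (4*0 - 4*(-3)) + (4*1 - 1*0) + (1*(-7) - (-5)*1)
= 57
Area = |57|/2 = 28.5

28.5


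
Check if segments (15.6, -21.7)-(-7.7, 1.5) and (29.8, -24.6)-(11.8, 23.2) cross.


Cross products: d1=626.56, d2=1322.7, d3=-261.87, d4=-958.01
d1*d2 < 0 and d3*d4 < 0? no

No, they don't intersect


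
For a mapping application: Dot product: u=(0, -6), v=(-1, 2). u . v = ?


u . v = u_x*v_x + u_y*v_y = 0*(-1) + (-6)*2
= 0 + (-12) = -12

-12


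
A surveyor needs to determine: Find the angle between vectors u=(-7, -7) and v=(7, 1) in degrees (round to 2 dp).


u.v = -56, |u| = sqrt(98) = 9.8995, |v| = sqrt(50) = 7.0711
cos(theta) = u.v/(|u||v|) = -56/sqrt(4900) = -0.8
theta = acos(-0.8) = 143.13 degrees

143.13 degrees


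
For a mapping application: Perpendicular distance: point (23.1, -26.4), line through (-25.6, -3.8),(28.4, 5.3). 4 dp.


|cross product| = 1663.57
|line direction| = sqrt(2998.81) = 54.7614
Distance = 1663.57/sqrt(2998.81) = 30.3785

30.3785


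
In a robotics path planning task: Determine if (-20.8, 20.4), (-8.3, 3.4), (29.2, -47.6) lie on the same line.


Cross product: ((-8.3)-(-20.8))*((-47.6)-20.4) - (3.4-20.4)*(29.2-(-20.8))
= 0

Yes, collinear


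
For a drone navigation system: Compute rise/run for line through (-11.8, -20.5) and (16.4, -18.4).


slope = (y2-y1)/(x2-x1) = ((-18.4)-(-20.5))/(16.4-(-11.8)) = 2.1/28.2 = 0.0745

0.0745


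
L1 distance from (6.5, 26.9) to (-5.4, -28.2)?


|6.5-(-5.4)| + |26.9-(-28.2)| = 11.9 + 55.1 = 67

67


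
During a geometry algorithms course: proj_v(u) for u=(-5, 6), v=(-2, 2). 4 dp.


u.v = 22, |v| = sqrt(8) = 2.8284
Scalar projection = u.v / |v| = 22 / sqrt(8) = 7.7782

7.7782


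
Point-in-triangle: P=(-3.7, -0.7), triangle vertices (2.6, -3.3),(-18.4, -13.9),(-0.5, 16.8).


Cross products: AB x AP = -121.38, BC x BP = -215.01, CA x CP = -118.57
All same sign? yes

Yes, inside


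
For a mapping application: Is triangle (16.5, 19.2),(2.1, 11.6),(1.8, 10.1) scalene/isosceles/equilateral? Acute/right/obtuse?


Side lengths squared: AB^2=265.12, BC^2=2.34, CA^2=298.9
Sorted: [2.34, 265.12, 298.9]
By sides: Scalene, By angles: Obtuse

Scalene, Obtuse


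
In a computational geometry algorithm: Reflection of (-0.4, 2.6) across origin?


Reflection over origin: (x,y) -> (-x,-y)
(-0.4, 2.6) -> (0.4, -2.6)

(0.4, -2.6)


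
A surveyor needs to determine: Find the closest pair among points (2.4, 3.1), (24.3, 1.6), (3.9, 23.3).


d(P0,P1) = 21.9513, d(P0,P2) = 20.2556, d(P1,P2) = 29.7834
Closest: P0 and P2

Closest pair: (2.4, 3.1) and (3.9, 23.3), distance = 20.2556


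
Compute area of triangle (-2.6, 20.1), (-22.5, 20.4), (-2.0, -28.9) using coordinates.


Area = |x_A(y_B-y_C) + x_B(y_C-y_A) + x_C(y_A-y_B)|/2
= |(-128.18) + 1102.5 + 0.6|/2
= 974.92/2 = 487.46

487.46


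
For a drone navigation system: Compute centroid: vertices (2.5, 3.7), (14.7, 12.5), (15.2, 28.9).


Centroid = ((x_A+x_B+x_C)/3, (y_A+y_B+y_C)/3)
= ((2.5+14.7+15.2)/3, (3.7+12.5+28.9)/3)
= (10.8, 15.0333)

(10.8, 15.0333)


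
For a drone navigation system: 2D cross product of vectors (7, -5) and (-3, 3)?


u x v = u_x*v_y - u_y*v_x = 7*3 - (-5)*(-3)
= 21 - 15 = 6

6


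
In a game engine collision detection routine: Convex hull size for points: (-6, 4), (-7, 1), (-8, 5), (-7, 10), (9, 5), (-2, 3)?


Convex hull vertices (CCW): (-8, 5), (-7, 1), (9, 5), (-7, 10)
Count = 4

4


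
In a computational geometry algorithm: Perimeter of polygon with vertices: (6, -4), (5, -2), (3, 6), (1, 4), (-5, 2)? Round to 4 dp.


Sides: (6, -4)->(5, -2): sqrt(5) = 2.236068, (5, -2)->(3, 6): sqrt(68) = 8.246211, (3, 6)->(1, 4): sqrt(8) = 2.828427, (1, 4)->(-5, 2): sqrt(40) = 6.324555, (-5, 2)->(6, -4): sqrt(157) = 12.529964
Sum = 32.165225
Perimeter = 32.1652

32.1652


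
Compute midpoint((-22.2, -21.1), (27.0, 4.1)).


M = (((-22.2)+27)/2, ((-21.1)+4.1)/2)
= (2.4, -8.5)

(2.4, -8.5)


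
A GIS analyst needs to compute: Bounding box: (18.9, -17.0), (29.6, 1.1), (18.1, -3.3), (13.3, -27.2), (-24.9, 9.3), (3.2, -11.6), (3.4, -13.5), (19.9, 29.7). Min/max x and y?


x range: [-24.9, 29.6]
y range: [-27.2, 29.7]
Bounding box: (-24.9,-27.2) to (29.6,29.7)

(-24.9,-27.2) to (29.6,29.7)


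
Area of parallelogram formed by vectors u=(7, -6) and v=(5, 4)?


|u x v| = |7*4 - (-6)*5|
= |28 - (-30)| = 58

58


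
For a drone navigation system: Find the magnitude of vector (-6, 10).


|u| = sqrt((-6)^2 + 10^2) = sqrt(136) = 11.6619

11.6619


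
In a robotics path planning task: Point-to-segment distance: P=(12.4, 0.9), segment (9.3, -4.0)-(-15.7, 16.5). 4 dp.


Project P onto AB: t = 0.022 (clamped to [0,1])
Closest point on segment: (8.7511, -3.5499)
Distance: 5.7547

5.7547


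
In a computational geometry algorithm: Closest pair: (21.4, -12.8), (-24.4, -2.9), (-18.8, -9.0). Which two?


d(P0,P1) = 46.8578, d(P0,P2) = 40.3792, d(P1,P2) = 8.2807
Closest: P1 and P2

Closest pair: (-24.4, -2.9) and (-18.8, -9.0), distance = 8.2807


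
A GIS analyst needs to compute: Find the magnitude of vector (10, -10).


|u| = sqrt(10^2 + (-10)^2) = sqrt(200) = 14.1421

14.1421


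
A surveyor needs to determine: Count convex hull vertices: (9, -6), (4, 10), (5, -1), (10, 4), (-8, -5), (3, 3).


Convex hull vertices (CCW): (-8, -5), (9, -6), (10, 4), (4, 10)
Count = 4

4


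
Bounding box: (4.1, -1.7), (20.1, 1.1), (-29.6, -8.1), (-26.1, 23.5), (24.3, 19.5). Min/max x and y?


x range: [-29.6, 24.3]
y range: [-8.1, 23.5]
Bounding box: (-29.6,-8.1) to (24.3,23.5)

(-29.6,-8.1) to (24.3,23.5)


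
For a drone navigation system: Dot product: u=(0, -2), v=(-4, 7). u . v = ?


u . v = u_x*v_x + u_y*v_y = 0*(-4) + (-2)*7
= 0 + (-14) = -14

-14


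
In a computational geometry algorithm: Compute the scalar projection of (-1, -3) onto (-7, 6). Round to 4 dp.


u.v = -11, |v| = sqrt(85) = 9.2195
Scalar projection = u.v / |v| = -11 / sqrt(85) = -1.1931

-1.1931


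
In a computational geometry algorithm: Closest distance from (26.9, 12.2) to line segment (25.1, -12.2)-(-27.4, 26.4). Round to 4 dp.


Project P onto AB: t = 0.1996 (clamped to [0,1])
Closest point on segment: (14.6235, -4.4973)
Distance: 20.7247

20.7247


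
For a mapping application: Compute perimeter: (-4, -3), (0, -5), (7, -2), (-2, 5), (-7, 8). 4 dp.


Sides: (-4, -3)->(0, -5): sqrt(20) = 4.472136, (0, -5)->(7, -2): sqrt(58) = 7.615773, (7, -2)->(-2, 5): sqrt(130) = 11.401754, (-2, 5)->(-7, 8): sqrt(34) = 5.830952, (-7, 8)->(-4, -3): sqrt(130) = 11.401754
Sum = 40.722369
Perimeter = 40.7224

40.7224


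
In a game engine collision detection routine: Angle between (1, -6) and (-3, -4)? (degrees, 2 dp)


u.v = 21, |u| = sqrt(37) = 6.0828, |v| = sqrt(25) = 5
cos(theta) = u.v/(|u||v|) = 21/sqrt(925) = 0.690476
theta = acos(0.690476) = 46.33 degrees

46.33 degrees


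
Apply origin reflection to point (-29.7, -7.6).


Reflection over origin: (x,y) -> (-x,-y)
(-29.7, -7.6) -> (29.7, 7.6)

(29.7, 7.6)


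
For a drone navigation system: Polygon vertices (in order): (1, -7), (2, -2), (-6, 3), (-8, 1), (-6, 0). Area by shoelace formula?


Shoelace sum: (1*(-2) - 2*(-7)) + (2*3 - (-6)*(-2)) + ((-6)*1 - (-8)*3) + ((-8)*0 - (-6)*1) + ((-6)*(-7) - 1*0)
= 72
Area = |72|/2 = 36

36


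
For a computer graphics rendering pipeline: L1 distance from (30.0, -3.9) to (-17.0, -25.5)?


|30-(-17)| + |(-3.9)-(-25.5)| = 47 + 21.6 = 68.6

68.6


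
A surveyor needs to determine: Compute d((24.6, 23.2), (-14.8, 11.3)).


dx=-39.4, dy=-11.9
d^2 = (-39.4)^2 + (-11.9)^2 = 1693.97
d = sqrt(1693.97) = 41.1579

41.1579


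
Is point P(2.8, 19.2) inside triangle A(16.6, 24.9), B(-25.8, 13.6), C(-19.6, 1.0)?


Cross products: AB x AP = 85.74, BC x BP = 395.08, CA x CP = 123.48
All same sign? yes

Yes, inside


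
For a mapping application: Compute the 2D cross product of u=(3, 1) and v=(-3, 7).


u x v = u_x*v_y - u_y*v_x = 3*7 - 1*(-3)
= 21 - (-3) = 24

24


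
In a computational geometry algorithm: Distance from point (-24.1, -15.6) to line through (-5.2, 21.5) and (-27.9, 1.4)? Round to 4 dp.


|cross product| = 462.28
|line direction| = sqrt(919.3) = 30.32
Distance = 462.28/sqrt(919.3) = 15.2467

15.2467


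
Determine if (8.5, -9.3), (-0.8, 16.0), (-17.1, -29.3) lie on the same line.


Cross product: ((-0.8)-8.5)*((-29.3)-(-9.3)) - (16-(-9.3))*((-17.1)-8.5)
= 833.68

No, not collinear


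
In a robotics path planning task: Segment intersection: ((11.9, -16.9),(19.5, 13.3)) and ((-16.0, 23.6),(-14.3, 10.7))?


Cross products: d1=291.06, d2=440.44, d3=1150.38, d4=1001
d1*d2 < 0 and d3*d4 < 0? no

No, they don't intersect


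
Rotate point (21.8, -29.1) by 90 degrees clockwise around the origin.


90° CW: (x,y) -> (y, -x)
(21.8,-29.1) -> (-29.1, -21.8)

(-29.1, -21.8)


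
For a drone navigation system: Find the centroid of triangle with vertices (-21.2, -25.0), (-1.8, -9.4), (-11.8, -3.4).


Centroid = ((x_A+x_B+x_C)/3, (y_A+y_B+y_C)/3)
= (((-21.2)+(-1.8)+(-11.8))/3, ((-25)+(-9.4)+(-3.4))/3)
= (-11.6, -12.6)

(-11.6, -12.6)


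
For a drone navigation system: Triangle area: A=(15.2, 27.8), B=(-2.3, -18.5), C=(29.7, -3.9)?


Area = |x_A(y_B-y_C) + x_B(y_C-y_A) + x_C(y_A-y_B)|/2
= |(-221.92) + 72.91 + 1375.11|/2
= 1226.1/2 = 613.05

613.05


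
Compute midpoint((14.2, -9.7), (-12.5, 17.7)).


M = ((14.2+(-12.5))/2, ((-9.7)+17.7)/2)
= (0.85, 4)

(0.85, 4)


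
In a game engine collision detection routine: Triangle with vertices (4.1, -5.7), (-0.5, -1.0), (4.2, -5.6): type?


Side lengths squared: AB^2=43.25, BC^2=43.25, CA^2=0.02
Sorted: [0.02, 43.25, 43.25]
By sides: Isosceles, By angles: Acute

Isosceles, Acute


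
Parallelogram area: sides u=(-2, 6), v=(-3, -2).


|u x v| = |(-2)*(-2) - 6*(-3)|
= |4 - (-18)| = 22

22


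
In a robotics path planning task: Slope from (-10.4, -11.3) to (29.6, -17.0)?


slope = (y2-y1)/(x2-x1) = ((-17)-(-11.3))/(29.6-(-10.4)) = (-5.7)/40 = -0.1425

-0.1425


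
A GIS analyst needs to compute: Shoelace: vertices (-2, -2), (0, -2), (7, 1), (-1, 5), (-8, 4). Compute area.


Shoelace sum: ((-2)*(-2) - 0*(-2)) + (0*1 - 7*(-2)) + (7*5 - (-1)*1) + ((-1)*4 - (-8)*5) + ((-8)*(-2) - (-2)*4)
= 114
Area = |114|/2 = 57

57


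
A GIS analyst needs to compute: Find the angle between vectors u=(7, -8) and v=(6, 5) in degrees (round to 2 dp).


u.v = 2, |u| = sqrt(113) = 10.6301, |v| = sqrt(61) = 7.8102
cos(theta) = u.v/(|u||v|) = 2/sqrt(6893) = 0.024089
theta = acos(0.024089) = 88.62 degrees

88.62 degrees


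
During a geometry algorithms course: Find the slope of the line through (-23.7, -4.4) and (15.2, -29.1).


slope = (y2-y1)/(x2-x1) = ((-29.1)-(-4.4))/(15.2-(-23.7)) = (-24.7)/38.9 = -0.635

-0.635


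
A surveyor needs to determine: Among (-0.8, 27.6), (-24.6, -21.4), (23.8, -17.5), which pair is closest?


d(P0,P1) = 54.4742, d(P0,P2) = 51.3729, d(P1,P2) = 48.5569
Closest: P1 and P2

Closest pair: (-24.6, -21.4) and (23.8, -17.5), distance = 48.5569


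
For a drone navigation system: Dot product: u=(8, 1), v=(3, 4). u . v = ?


u . v = u_x*v_x + u_y*v_y = 8*3 + 1*4
= 24 + 4 = 28

28


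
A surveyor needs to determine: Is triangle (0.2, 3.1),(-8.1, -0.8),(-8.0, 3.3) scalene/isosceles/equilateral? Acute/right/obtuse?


Side lengths squared: AB^2=84.1, BC^2=16.82, CA^2=67.28
Sorted: [16.82, 67.28, 84.1]
By sides: Scalene, By angles: Right

Scalene, Right


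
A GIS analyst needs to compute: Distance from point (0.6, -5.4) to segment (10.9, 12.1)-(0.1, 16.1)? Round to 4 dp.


Project P onto AB: t = 0.3109 (clamped to [0,1])
Closest point on segment: (7.5421, 13.3437)
Distance: 19.9879

19.9879


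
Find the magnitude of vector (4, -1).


|u| = sqrt(4^2 + (-1)^2) = sqrt(17) = 4.1231

4.1231


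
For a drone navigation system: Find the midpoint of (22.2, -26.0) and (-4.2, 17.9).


M = ((22.2+(-4.2))/2, ((-26)+17.9)/2)
= (9, -4.05)

(9, -4.05)


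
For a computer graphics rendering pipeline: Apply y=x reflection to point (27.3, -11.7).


Reflection over y=x: (x,y) -> (y,x)
(27.3, -11.7) -> (-11.7, 27.3)

(-11.7, 27.3)


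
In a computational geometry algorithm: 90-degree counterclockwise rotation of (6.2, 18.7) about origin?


90° CCW: (x,y) -> (-y, x)
(6.2,18.7) -> (-18.7, 6.2)

(-18.7, 6.2)


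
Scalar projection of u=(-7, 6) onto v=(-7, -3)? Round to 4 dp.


u.v = 31, |v| = sqrt(58) = 7.6158
Scalar projection = u.v / |v| = 31 / sqrt(58) = 4.0705

4.0705


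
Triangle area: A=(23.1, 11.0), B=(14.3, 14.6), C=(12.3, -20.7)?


Area = |x_A(y_B-y_C) + x_B(y_C-y_A) + x_C(y_A-y_B)|/2
= |815.43 + (-453.31) + (-44.28)|/2
= 317.84/2 = 158.92

158.92


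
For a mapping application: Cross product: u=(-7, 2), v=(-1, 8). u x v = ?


u x v = u_x*v_y - u_y*v_x = (-7)*8 - 2*(-1)
= (-56) - (-2) = -54

-54


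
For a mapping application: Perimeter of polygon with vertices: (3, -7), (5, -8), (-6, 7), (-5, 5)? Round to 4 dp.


Sides: (3, -7)->(5, -8): sqrt(5) = 2.236068, (5, -8)->(-6, 7): sqrt(346) = 18.601075, (-6, 7)->(-5, 5): sqrt(5) = 2.236068, (-5, 5)->(3, -7): sqrt(208) = 14.422205
Sum = 37.495416
Perimeter = 37.4954

37.4954


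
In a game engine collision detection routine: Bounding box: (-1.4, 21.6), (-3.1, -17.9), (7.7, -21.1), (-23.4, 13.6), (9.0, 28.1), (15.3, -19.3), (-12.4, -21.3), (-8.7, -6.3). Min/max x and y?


x range: [-23.4, 15.3]
y range: [-21.3, 28.1]
Bounding box: (-23.4,-21.3) to (15.3,28.1)

(-23.4,-21.3) to (15.3,28.1)


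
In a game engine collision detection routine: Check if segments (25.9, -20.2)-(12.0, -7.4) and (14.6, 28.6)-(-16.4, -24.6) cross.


Cross products: d1=2113.96, d2=977.68, d3=-533.68, d4=602.6
d1*d2 < 0 and d3*d4 < 0? no

No, they don't intersect


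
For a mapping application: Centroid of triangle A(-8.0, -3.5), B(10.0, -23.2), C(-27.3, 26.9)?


Centroid = ((x_A+x_B+x_C)/3, (y_A+y_B+y_C)/3)
= (((-8)+10+(-27.3))/3, ((-3.5)+(-23.2)+26.9)/3)
= (-8.4333, 0.0667)

(-8.4333, 0.0667)


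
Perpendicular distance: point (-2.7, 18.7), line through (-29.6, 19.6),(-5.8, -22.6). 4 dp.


|cross product| = 1113.76
|line direction| = sqrt(2347.28) = 48.4487
Distance = 1113.76/sqrt(2347.28) = 22.9884

22.9884


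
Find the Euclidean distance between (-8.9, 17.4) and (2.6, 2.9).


dx=11.5, dy=-14.5
d^2 = 11.5^2 + (-14.5)^2 = 342.5
d = sqrt(342.5) = 18.5068

18.5068


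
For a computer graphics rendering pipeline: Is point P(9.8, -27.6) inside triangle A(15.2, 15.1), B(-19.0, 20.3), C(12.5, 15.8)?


Cross products: AB x AP = 1488.42, BC x BP = -1379.25, CA x CP = -119.07
All same sign? no

No, outside


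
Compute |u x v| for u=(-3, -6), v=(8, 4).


|u x v| = |(-3)*4 - (-6)*8|
= |(-12) - (-48)| = 36

36


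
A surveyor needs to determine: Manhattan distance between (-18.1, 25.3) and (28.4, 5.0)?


|(-18.1)-28.4| + |25.3-5| = 46.5 + 20.3 = 66.8

66.8


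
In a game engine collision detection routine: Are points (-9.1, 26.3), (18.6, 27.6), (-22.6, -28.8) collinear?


Cross product: (18.6-(-9.1))*((-28.8)-26.3) - (27.6-26.3)*((-22.6)-(-9.1))
= -1508.72

No, not collinear


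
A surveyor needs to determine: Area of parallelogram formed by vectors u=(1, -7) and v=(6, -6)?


|u x v| = |1*(-6) - (-7)*6|
= |(-6) - (-42)| = 36

36


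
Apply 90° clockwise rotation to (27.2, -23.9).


90° CW: (x,y) -> (y, -x)
(27.2,-23.9) -> (-23.9, -27.2)

(-23.9, -27.2)


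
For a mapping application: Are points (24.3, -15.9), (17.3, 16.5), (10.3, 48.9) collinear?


Cross product: (17.3-24.3)*(48.9-(-15.9)) - (16.5-(-15.9))*(10.3-24.3)
= 0

Yes, collinear


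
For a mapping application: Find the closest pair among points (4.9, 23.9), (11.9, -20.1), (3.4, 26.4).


d(P0,P1) = 44.5533, d(P0,P2) = 2.9155, d(P1,P2) = 47.2705
Closest: P0 and P2

Closest pair: (4.9, 23.9) and (3.4, 26.4), distance = 2.9155
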